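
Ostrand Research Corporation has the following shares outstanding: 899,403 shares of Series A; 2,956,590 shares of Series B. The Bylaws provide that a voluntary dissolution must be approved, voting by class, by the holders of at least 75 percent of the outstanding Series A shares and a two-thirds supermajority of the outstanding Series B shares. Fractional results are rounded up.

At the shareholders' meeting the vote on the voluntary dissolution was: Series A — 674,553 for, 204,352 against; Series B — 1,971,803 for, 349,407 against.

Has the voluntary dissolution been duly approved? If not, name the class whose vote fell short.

Series A: 3/4 of 899403 = 674552.25, rounded up to 674553; 674,553 required, 674,553 in favor — approved.
Series B: 2/3 of 2956590 = 1971060; 1,971,060 required, 1,971,803 in favor — approved.

Approved — every class gave the required vote.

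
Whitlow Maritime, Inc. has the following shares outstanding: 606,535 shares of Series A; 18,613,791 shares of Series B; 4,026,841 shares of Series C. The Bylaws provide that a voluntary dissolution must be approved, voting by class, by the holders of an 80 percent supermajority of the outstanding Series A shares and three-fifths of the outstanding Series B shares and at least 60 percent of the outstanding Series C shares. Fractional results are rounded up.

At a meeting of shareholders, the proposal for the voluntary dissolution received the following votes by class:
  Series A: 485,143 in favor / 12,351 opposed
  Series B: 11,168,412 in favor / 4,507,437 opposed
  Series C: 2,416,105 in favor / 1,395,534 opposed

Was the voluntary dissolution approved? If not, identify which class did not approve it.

Not approved — the Series A shares did not give the required vote.

Series A: 4/5 of 606535 = 485228; 485,228 required, 485,143 in favor — not approved.
Series B: 3/5 of 18613791 = 11168274.60, rounded up to 11168275; 11,168,275 required, 11,168,412 in favor — approved.
Series C: 3/5 of 4026841 = 2416104.60, rounded up to 2416105; 2,416,105 required, 2,416,105 in favor — approved.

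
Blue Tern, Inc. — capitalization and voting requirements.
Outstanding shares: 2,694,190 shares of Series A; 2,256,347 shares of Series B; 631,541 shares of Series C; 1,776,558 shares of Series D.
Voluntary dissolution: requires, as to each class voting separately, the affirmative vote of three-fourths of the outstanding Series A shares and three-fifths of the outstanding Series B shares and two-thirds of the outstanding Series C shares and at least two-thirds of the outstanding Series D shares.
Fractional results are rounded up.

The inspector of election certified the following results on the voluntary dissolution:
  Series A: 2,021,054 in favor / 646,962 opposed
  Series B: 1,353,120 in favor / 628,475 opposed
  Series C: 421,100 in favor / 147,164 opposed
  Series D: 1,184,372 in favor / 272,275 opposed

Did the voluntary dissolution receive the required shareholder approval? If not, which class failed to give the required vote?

Not approved — the Series B shares did not give the required vote.

Series A: 3/4 of 2694190 = 2020642.50, rounded up to 2020643; 2,020,643 required, 2,021,054 in favor — approved.
Series B: 3/5 of 2256347 = 1353808.20, rounded up to 1353809; 1,353,809 required, 1,353,120 in favor — not approved.
Series C: 2/3 of 631541 = 421027.33, rounded up to 421028; 421,028 required, 421,100 in favor — approved.
Series D: 2/3 of 1776558 = 1184372; 1,184,372 required, 1,184,372 in favor — approved.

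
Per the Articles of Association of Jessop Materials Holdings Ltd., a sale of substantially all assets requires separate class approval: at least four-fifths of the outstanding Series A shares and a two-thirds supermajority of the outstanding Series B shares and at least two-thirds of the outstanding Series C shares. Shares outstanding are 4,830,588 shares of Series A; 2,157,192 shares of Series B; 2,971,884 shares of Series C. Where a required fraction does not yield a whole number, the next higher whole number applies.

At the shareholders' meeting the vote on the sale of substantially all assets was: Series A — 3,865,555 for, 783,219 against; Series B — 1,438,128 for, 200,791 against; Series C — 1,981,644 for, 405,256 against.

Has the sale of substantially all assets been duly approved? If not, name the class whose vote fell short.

Series A: 4/5 of 4830588 = 3864470.40, rounded up to 3864471; 3,864,471 required, 3,865,555 in favor — approved.
Series B: 2/3 of 2157192 = 1438128; 1,438,128 required, 1,438,128 in favor — approved.
Series C: 2/3 of 2971884 = 1981256; 1,981,256 required, 1,981,644 in favor — approved.

Approved — every class gave the required vote.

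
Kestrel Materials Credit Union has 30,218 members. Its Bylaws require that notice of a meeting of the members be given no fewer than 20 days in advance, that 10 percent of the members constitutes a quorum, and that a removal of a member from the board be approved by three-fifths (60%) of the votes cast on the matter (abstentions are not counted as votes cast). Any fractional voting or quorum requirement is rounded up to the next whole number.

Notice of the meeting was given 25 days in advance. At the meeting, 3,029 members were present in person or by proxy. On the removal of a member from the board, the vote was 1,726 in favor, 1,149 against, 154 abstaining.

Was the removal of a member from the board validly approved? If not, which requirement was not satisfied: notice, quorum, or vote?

Notice: 25 days given; 20 required. Satisfied.
Quorum: 10% of 30,218 = 3,021.80, rounded up to 3,022; 3,029 present. Satisfied.
Vote: requires three-fifths of the votes cast (3,029 − 154 abstaining = 2,875); 3/5 of 2875 = 1725, so 1,725 needed; 1,726 in favor. Satisfied.

Valid — all requirements satisfied.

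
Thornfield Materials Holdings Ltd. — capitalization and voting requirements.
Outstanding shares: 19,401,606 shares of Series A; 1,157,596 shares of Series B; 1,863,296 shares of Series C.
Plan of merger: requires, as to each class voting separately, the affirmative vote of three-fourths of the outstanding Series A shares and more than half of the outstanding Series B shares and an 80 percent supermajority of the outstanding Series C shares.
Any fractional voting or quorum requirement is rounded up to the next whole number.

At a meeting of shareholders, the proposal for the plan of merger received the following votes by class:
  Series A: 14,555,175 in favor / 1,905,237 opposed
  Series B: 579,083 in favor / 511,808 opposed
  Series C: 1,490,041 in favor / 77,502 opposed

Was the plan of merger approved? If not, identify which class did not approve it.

Not approved — the Series C shares did not give the required vote.

Series A: 3/4 of 19401606 = 14551204.50, rounded up to 14551205; 14,551,205 required, 14,555,175 in favor — approved.
Series B: a majority of 1157596 is 578799; 578,799 required, 579,083 in favor — approved.
Series C: 4/5 of 1863296 = 1490636.80, rounded up to 1490637; 1,490,637 required, 1,490,041 in favor — not approved.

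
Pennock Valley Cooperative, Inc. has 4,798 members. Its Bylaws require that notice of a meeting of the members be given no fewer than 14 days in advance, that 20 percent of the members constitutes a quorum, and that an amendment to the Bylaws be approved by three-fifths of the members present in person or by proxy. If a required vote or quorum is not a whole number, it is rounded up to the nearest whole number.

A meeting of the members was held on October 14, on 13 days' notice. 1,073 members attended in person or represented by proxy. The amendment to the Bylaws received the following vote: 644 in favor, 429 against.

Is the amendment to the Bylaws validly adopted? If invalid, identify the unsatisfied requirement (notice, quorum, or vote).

Invalid — notice requirement not satisfied.

Notice: 13 days given; 14 required. Not satisfied.
Quorum: 20% of 4,798 = 959.60, rounded up to 960; 1,073 present. Satisfied.
Vote: requires three-fifths of those present (1,073); 3/5 of 1073 = 643.80, rounded up to 644, so 644 needed; 644 in favor. Satisfied.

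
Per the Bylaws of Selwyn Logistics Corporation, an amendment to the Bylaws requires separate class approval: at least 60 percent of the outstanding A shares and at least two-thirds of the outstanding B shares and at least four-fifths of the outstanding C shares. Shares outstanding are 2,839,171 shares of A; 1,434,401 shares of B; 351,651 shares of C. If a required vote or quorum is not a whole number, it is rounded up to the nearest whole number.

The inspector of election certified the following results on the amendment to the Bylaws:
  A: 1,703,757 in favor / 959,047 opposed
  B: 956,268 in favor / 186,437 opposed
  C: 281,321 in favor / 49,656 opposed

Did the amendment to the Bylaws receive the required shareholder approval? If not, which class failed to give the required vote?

A: 3/5 of 2839171 = 1703502.60, rounded up to 1703503; 1,703,503 required, 1,703,757 in favor — approved.
B: 2/3 of 1434401 = 956267.33, rounded up to 956268; 956,268 required, 956,268 in favor — approved.
C: 4/5 of 351651 = 281320.80, rounded up to 281321; 281,321 required, 281,321 in favor — approved.

Approved — every class gave the required vote.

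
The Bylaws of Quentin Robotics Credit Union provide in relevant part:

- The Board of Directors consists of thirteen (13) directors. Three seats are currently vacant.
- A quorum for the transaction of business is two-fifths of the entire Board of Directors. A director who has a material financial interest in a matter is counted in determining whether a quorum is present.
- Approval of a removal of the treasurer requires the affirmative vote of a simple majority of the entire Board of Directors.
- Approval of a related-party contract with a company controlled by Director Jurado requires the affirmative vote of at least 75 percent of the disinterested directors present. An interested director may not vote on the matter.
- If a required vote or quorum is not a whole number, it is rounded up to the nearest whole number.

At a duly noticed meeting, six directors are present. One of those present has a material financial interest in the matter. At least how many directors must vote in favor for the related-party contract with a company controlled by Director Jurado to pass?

The related-party contract with a company controlled by Director Jurado requires three-fourths of the disinterested directors present (6 − 1 = 5).
3/4 of 5 = 3.75, rounded up to 4.

4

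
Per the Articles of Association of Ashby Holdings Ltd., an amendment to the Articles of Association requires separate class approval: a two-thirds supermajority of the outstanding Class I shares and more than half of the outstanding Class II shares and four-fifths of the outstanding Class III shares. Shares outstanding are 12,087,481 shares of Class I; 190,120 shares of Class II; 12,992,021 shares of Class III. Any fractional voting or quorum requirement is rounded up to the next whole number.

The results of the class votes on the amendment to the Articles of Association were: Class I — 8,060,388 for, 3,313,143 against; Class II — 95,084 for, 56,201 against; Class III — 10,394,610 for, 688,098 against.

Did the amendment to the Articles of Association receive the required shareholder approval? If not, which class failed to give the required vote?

Class I: 2/3 of 12087481 = 8058320.67, rounded up to 8058321; 8,058,321 required, 8,060,388 in favor — approved.
Class II: a majority of 190120 is 95061; 95,061 required, 95,084 in favor — approved.
Class III: 4/5 of 12992021 = 10393616.80, rounded up to 10393617; 10,393,617 required, 10,394,610 in favor — approved.

Approved — every class gave the required vote.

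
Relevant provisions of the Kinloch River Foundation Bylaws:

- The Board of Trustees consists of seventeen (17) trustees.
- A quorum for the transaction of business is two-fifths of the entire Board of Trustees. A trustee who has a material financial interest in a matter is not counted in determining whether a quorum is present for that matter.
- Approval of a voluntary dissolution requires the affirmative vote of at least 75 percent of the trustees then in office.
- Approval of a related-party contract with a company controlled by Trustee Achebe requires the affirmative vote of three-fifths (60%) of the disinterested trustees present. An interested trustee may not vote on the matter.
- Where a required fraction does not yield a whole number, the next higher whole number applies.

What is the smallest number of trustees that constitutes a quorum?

2/5 of 17 = 6.80, rounded up to 7.

7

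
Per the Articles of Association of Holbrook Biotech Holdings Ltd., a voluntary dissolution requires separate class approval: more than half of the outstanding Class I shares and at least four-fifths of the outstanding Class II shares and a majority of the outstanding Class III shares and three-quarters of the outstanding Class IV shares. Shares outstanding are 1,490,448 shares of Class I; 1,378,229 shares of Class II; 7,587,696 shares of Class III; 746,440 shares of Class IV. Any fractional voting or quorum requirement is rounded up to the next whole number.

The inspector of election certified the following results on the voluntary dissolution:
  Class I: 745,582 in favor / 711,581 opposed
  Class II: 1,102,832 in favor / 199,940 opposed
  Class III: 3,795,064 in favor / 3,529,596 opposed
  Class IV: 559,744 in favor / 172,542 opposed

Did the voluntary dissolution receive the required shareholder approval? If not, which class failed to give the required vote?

Class I: a majority of 1490448 is 745225; 745,225 required, 745,582 in favor — approved.
Class II: 4/5 of 1378229 = 1102583.20, rounded up to 1102584; 1,102,584 required, 1,102,832 in favor — approved.
Class III: a majority of 7587696 is 3793849; 3,793,849 required, 3,795,064 in favor — approved.
Class IV: 3/4 of 746440 = 559830; 559,830 required, 559,744 in favor — not approved.

Not approved — the Class IV shares did not give the required vote.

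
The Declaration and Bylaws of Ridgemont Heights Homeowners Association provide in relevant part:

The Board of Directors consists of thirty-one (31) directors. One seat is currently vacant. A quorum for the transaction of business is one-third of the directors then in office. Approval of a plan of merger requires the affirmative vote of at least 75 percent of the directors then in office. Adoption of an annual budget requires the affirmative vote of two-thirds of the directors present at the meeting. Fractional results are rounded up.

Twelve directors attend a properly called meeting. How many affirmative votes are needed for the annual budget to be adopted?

8

The annual budget requires two-thirds of the directors present (12).
2/3 of 12 = 8.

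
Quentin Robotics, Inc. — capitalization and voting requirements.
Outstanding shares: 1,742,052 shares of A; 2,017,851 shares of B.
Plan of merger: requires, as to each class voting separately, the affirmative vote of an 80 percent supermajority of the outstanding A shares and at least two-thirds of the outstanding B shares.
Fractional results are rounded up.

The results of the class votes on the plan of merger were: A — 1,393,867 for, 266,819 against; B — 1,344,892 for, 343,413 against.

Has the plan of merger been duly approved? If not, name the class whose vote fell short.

Not approved — the B shares did not give the required vote.

A: 4/5 of 1742052 = 1393641.60, rounded up to 1393642; 1,393,642 required, 1,393,867 in favor — approved.
B: 2/3 of 2017851 = 1345234; 1,345,234 required, 1,344,892 in favor — not approved.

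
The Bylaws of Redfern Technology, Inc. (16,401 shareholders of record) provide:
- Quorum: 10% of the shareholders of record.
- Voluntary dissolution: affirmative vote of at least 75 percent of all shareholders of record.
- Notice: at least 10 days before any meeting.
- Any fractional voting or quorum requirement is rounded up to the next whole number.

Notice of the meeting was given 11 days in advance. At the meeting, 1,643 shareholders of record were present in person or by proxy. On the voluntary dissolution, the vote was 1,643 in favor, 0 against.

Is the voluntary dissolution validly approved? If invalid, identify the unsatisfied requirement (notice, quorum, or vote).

Invalid — vote requirement not satisfied.

Notice: 11 days given; 10 required. Satisfied.
Quorum: 10% of 16,401 = 1,640.10, rounded up to 1,641; 1,643 present. Satisfied.
Vote: requires three-fourths of all shareholders of record (16,401); 3/4 of 16401 = 12300.75, rounded up to 12301, so 12,301 needed; 1,643 in favor. Not satisfied.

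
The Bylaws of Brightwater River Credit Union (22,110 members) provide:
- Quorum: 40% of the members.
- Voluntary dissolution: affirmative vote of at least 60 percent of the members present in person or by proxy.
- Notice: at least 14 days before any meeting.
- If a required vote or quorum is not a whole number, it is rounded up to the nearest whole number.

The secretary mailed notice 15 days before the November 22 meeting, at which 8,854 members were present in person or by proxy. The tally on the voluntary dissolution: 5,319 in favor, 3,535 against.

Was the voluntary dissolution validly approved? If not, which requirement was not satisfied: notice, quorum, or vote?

Notice: 15 days given; 14 required. Satisfied.
Quorum: 40% of 22,110 = 8,844; 8,854 present. Satisfied.
Vote: requires three-fifths of those present (8,854); 3/5 of 8854 = 5312.40, rounded up to 5313, so 5,313 needed; 5,319 in favor. Satisfied.

Valid — all requirements satisfied.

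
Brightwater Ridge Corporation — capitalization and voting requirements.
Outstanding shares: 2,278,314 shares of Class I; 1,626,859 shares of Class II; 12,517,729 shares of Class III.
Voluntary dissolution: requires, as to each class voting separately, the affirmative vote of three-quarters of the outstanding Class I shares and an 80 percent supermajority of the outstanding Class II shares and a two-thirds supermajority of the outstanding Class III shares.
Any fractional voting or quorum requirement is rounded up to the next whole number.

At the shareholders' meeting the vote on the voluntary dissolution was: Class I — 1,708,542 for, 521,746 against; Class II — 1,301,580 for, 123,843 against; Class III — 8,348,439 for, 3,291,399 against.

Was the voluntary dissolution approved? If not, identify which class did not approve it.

Not approved — the Class I shares did not give the required vote.

Class I: 3/4 of 2278314 = 1708735.50, rounded up to 1708736; 1,708,736 required, 1,708,542 in favor — not approved.
Class II: 4/5 of 1626859 = 1301487.20, rounded up to 1301488; 1,301,488 required, 1,301,580 in favor — approved.
Class III: 2/3 of 12517729 = 8345152.67, rounded up to 8345153; 8,345,153 required, 8,348,439 in favor — approved.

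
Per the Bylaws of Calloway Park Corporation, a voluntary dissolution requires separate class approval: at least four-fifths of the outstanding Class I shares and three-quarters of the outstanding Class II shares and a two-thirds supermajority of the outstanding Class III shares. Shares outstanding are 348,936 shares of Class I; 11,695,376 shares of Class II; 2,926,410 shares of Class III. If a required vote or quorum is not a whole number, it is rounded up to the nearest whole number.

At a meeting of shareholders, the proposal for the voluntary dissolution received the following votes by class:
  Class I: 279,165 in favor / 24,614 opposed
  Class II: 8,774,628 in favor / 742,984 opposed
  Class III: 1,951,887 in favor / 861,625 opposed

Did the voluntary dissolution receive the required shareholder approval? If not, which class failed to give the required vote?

Approved — every class gave the required vote.

Class I: 4/5 of 348936 = 279148.80, rounded up to 279149; 279,149 required, 279,165 in favor — approved.
Class II: 3/4 of 11695376 = 8771532; 8,771,532 required, 8,774,628 in favor — approved.
Class III: 2/3 of 2926410 = 1950940; 1,950,940 required, 1,951,887 in favor — approved.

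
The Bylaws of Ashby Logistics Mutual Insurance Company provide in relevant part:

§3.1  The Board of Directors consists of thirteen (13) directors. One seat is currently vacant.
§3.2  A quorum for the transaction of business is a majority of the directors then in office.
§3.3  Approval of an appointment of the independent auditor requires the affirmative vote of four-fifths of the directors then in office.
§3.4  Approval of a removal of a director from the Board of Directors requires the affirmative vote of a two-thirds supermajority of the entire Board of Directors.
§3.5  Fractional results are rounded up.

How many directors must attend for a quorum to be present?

A majority of 12 is 7.

7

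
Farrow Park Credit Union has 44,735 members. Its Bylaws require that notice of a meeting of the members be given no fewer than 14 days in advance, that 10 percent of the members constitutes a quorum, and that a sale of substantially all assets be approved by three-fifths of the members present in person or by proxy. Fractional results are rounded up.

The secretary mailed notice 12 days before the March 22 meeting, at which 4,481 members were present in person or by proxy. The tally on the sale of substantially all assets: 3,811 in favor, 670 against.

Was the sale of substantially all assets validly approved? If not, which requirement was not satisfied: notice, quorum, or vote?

Invalid — notice requirement not satisfied.

Notice: 12 days given; 14 required. Not satisfied.
Quorum: 10% of 44,735 = 4,473.50, rounded up to 4,474; 4,481 present. Satisfied.
Vote: requires three-fifths of those present (4,481); 3/5 of 4481 = 2688.60, rounded up to 2689, so 2,689 needed; 3,811 in favor. Satisfied.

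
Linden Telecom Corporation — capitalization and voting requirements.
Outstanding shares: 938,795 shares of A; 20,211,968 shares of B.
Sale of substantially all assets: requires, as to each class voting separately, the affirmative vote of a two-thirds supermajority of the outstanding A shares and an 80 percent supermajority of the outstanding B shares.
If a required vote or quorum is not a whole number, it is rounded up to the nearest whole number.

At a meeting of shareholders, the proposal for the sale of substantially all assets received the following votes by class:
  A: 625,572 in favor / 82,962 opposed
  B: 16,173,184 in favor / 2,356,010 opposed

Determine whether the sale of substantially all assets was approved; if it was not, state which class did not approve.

A: 2/3 of 938795 = 625863.33, rounded up to 625864; 625,864 required, 625,572 in favor — not approved.
B: 4/5 of 20211968 = 16169574.40, rounded up to 16169575; 16,169,575 required, 16,173,184 in favor — approved.

Not approved — the A shares did not give the required vote.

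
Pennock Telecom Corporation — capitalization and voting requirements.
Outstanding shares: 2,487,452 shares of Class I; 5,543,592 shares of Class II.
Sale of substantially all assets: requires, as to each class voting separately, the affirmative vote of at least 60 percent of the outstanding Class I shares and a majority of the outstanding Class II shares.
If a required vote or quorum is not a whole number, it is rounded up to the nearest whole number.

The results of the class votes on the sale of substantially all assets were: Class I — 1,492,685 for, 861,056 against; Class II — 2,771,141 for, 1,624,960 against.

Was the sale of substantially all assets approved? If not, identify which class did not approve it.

Class I: 3/5 of 2487452 = 1492471.20, rounded up to 1492472; 1,492,472 required, 1,492,685 in favor — approved.
Class II: a majority of 5543592 is 2771797; 2,771,797 required, 2,771,141 in favor — not approved.

Not approved — the Class II shares did not give the required vote.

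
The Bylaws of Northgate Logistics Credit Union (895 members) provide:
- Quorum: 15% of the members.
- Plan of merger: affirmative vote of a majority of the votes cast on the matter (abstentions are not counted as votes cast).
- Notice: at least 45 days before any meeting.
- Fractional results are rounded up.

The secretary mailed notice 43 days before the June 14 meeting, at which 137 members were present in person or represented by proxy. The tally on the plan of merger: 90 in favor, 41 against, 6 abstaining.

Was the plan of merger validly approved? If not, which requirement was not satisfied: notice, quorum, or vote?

Invalid — notice requirement not satisfied.

Notice: 43 days given; 45 required. Not satisfied.
Quorum: 15% of 895 = 134.25, rounded up to 135; 137 present. Satisfied.
Vote: requires a majority of the votes cast (137 − 6 abstaining = 131); a majority of 131 is 66, so 66 needed; 90 in favor. Satisfied.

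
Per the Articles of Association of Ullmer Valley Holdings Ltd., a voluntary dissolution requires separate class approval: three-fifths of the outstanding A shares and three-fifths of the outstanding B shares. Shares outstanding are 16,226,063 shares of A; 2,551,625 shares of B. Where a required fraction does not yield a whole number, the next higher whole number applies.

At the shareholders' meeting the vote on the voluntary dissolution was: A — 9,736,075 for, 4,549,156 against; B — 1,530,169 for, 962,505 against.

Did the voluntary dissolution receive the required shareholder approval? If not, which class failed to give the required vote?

A: 3/5 of 16226063 = 9735637.80, rounded up to 9735638; 9,735,638 required, 9,736,075 in favor — approved.
B: 3/5 of 2551625 = 1530975; 1,530,975 required, 1,530,169 in favor — not approved.

Not approved — the B shares did not give the required vote.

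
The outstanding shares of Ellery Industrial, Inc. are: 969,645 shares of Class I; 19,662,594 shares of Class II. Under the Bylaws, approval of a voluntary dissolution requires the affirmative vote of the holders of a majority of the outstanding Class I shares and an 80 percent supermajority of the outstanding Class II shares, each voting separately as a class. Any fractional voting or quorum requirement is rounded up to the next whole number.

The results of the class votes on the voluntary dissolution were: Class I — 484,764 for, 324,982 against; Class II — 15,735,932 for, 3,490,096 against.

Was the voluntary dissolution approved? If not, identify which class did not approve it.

Class I: a majority of 969645 is 484823; 484,823 required, 484,764 in favor — not approved.
Class II: 4/5 of 19662594 = 15730075.20, rounded up to 15730076; 15,730,076 required, 15,735,932 in favor — approved.

Not approved — the Class I shares did not give the required vote.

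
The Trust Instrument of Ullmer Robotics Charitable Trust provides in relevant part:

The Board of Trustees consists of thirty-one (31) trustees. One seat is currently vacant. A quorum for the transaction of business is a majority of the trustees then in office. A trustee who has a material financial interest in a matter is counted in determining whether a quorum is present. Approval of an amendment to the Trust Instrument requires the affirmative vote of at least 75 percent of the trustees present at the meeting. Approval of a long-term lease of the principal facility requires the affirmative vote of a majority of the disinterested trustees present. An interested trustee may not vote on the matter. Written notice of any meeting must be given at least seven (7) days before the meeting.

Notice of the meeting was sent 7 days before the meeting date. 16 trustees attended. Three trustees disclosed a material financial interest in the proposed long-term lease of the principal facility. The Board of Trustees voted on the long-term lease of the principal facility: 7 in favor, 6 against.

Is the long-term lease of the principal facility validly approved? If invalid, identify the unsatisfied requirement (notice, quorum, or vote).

Valid — all requirements satisfied.

Notice: 7 days given; 7 required (7 ≥ 7). Satisfied.
Quorum: 16 present (interested trustees count toward quorum); quorum is 16. Satisfied.
Vote: the long-term lease of the principal facility requires a majority of the disinterested trustees present (16 − 3 = 13). A majority of 13 is 7, so 7 affirmative votes are needed; 7 voted in favor. Satisfied.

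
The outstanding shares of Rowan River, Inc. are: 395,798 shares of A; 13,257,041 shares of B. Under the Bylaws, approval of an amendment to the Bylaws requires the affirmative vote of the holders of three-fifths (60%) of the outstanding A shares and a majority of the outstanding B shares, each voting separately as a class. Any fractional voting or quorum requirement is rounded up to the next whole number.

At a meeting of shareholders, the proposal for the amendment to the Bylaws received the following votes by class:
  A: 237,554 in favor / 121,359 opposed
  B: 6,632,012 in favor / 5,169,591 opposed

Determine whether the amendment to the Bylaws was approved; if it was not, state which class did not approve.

A: 3/5 of 395798 = 237478.80, rounded up to 237479; 237,479 required, 237,554 in favor — approved.
B: a majority of 13257041 is 6628521; 6,628,521 required, 6,632,012 in favor — approved.

Approved — every class gave the required vote.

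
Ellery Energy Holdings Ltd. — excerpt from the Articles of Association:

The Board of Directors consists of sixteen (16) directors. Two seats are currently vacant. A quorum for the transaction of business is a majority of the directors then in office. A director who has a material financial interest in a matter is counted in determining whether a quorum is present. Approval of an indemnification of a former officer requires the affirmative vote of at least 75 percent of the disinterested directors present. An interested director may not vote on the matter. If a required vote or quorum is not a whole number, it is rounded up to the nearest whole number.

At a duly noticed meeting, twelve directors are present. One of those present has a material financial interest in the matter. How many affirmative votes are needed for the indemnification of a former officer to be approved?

The indemnification of a former officer requires three-fourths of the disinterested directors present (12 − 1 = 11).
3/4 of 11 = 8.25, rounded up to 9.

9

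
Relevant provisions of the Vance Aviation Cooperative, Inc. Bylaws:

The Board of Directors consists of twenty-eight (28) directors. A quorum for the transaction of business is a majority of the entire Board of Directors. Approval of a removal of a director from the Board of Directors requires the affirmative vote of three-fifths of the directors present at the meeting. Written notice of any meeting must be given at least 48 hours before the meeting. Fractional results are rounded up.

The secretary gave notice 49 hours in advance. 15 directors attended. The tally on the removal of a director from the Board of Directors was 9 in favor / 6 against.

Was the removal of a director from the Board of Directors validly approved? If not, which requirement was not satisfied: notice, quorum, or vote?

Valid — all requirements satisfied.

Notice: 49 hours given; 48 required (49 ≥ 48). Satisfied.
Quorum: 15 present; quorum is 15. Satisfied.
Vote: the removal of a director from the Board of Directors requires three-fifths of the directors present (15). 3/5 of 15 = 9, so 9 affirmative votes are needed; 9 voted in favor. Satisfied.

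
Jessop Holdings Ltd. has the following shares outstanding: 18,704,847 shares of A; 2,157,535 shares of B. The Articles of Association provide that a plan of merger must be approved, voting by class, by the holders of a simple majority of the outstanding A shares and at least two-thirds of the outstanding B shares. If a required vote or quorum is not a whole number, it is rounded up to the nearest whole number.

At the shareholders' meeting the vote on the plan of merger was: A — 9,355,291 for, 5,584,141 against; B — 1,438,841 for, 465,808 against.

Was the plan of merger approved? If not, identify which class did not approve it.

A: a majority of 18704847 is 9352424; 9,352,424 required, 9,355,291 in favor — approved.
B: 2/3 of 2157535 = 1438356.67, rounded up to 1438357; 1,438,357 required, 1,438,841 in favor — approved.

Approved — every class gave the required vote.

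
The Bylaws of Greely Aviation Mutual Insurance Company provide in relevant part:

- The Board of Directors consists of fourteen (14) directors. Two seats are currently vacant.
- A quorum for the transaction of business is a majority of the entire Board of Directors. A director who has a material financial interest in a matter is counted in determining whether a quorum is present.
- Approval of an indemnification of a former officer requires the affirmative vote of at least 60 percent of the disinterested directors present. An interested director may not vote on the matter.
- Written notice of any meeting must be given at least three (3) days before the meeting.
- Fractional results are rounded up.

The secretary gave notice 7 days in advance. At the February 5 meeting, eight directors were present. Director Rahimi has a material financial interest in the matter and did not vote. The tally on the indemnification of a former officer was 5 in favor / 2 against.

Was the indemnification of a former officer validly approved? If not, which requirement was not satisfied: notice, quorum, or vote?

Notice: 7 days given; 3 required (7 ≥ 3). Satisfied.
Quorum: 8 present (interested directors count toward quorum); quorum is 8. Satisfied.
Vote: the indemnification of a former officer requires three-fifths of the disinterested directors present (8 − 1 = 7). 3/5 of 7 = 4.20, rounded up to 5, so 5 affirmative votes are needed; 5 voted in favor. Satisfied.

Valid — all requirements satisfied.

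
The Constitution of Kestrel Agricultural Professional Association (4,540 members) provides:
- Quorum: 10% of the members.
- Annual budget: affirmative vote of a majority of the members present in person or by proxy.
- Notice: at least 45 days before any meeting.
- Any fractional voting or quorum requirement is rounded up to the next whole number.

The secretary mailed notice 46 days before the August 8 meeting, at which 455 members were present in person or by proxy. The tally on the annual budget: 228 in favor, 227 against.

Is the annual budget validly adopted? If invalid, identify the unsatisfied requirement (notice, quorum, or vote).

Valid — all requirements satisfied.

Notice: 46 days given; 45 required. Satisfied.
Quorum: 10% of 4,540 = 454; 455 present. Satisfied.
Vote: requires a majority of those present (455); a majority of 455 is 228, so 228 needed; 228 in favor. Satisfied.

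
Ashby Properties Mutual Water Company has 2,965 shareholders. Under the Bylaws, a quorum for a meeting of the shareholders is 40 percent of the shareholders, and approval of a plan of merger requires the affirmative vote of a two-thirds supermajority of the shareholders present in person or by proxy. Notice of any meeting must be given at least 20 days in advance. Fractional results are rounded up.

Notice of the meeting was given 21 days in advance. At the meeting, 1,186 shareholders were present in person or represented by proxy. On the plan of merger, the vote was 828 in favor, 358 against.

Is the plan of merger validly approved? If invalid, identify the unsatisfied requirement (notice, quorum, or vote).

Notice: 21 days given; 20 required. Satisfied.
Quorum: 40% of 2,965 = 1,186; 1,186 present. Satisfied.
Vote: requires two-thirds of those present (1,186); 2/3 of 1186 = 790.67, rounded up to 791, so 791 needed; 828 in favor. Satisfied.

Valid — all requirements satisfied.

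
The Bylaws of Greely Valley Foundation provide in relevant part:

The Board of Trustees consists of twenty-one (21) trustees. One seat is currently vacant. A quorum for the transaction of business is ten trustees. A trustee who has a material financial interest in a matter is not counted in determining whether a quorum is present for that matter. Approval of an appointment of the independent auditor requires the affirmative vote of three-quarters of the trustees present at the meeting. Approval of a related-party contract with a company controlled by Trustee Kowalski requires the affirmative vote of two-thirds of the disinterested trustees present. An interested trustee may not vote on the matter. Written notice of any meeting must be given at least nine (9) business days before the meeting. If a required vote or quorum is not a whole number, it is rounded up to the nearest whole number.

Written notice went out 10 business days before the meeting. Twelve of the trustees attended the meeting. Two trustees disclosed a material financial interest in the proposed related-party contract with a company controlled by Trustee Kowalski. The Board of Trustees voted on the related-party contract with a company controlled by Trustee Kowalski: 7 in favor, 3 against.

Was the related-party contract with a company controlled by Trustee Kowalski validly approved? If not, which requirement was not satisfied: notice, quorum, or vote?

Notice: 10 business days given; 9 required (10 ≥ 9). Satisfied.
Quorum: 12 present, but the 2 interested trustees do not count, leaving 10. Quorum is 10. Satisfied.
Vote: the related-party contract with a company controlled by Trustee Kowalski requires two-thirds of the disinterested trustees present (12 − 2 = 10). 2/3 of 10 = 6.67, rounded up to 7, so 7 affirmative votes are needed; 7 voted in favor. Satisfied.

Valid — all requirements satisfied.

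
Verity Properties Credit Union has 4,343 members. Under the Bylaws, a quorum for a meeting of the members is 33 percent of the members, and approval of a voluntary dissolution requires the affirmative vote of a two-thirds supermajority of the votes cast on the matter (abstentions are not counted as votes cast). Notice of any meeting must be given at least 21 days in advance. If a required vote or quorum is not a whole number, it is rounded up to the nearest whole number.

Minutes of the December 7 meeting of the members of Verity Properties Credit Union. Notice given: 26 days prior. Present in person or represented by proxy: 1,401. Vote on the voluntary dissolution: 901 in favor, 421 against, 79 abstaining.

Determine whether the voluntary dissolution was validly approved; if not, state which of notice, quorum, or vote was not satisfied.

Notice: 26 days given; 21 required. Satisfied.
Quorum: 33% of 4,343 = 1,433.19, rounded up to 1,434; 1,401 present. Not satisfied.
Vote: requires two-thirds of the votes cast (1,401 − 79 abstaining = 1,322); 2/3 of 1322 = 881.33, rounded up to 882, so 882 needed; 901 in favor. Satisfied.

Invalid — quorum requirement not satisfied.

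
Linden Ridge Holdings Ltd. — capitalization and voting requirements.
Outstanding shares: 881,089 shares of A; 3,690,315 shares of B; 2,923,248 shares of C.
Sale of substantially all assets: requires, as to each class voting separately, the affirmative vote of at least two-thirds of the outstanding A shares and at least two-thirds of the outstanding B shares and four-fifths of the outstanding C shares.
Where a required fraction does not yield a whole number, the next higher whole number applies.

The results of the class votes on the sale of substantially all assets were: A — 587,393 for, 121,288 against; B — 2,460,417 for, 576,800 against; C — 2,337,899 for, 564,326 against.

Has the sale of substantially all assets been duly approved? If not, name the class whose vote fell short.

A: 2/3 of 881089 = 587392.67, rounded up to 587393; 587,393 required, 587,393 in favor — approved.
B: 2/3 of 3690315 = 2460210; 2,460,210 required, 2,460,417 in favor — approved.
C: 4/5 of 2923248 = 2338598.40, rounded up to 2338599; 2,338,599 required, 2,337,899 in favor — not approved.

Not approved — the C shares did not give the required vote.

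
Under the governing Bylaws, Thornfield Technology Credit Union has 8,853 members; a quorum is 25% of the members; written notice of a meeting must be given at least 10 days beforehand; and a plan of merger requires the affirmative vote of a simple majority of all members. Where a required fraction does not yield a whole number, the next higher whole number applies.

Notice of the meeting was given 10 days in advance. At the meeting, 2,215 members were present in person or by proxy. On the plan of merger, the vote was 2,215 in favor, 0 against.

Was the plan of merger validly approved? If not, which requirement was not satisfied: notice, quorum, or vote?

Notice: 10 days given; 10 required. Satisfied.
Quorum: 25% of 8,853 = 2,213.25, rounded up to 2,214; 2,215 present. Satisfied.
Vote: requires a majority of all members (8,853); a majority of 8853 is 4427, so 4,427 needed; 2,215 in favor. Not satisfied.

Invalid — vote requirement not satisfied.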